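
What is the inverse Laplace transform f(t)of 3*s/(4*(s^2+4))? 3*cos(2*t)/4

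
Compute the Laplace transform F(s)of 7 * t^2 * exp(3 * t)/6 7/(3 * (s - 3)^3)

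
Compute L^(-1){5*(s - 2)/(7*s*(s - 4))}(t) 5*exp(2*t)*cosh(2*t)/7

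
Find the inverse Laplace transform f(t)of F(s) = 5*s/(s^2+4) 5*cos(2*t)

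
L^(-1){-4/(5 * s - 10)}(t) -4 * exp(2 * t)/5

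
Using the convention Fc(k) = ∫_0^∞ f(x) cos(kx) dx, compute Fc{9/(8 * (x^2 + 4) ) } 9 * pi * exp(-2 * k) /32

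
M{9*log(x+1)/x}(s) -9*pi*csc(pi*s)/(s - 1)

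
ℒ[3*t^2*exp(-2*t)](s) 6/(s + 2)^3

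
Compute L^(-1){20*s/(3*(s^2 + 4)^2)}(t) 5*t*sin(2*t)/3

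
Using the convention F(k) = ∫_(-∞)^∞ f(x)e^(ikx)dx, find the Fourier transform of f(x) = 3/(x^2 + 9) pi * exp(-3 * Abs(k))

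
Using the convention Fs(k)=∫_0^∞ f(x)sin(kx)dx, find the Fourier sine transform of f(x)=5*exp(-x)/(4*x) 5*atan(k)/4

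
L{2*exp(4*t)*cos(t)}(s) 2*(s - 4)/((s - 4)^2 + 1)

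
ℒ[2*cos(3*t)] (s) 2*s/(s^2 + 9)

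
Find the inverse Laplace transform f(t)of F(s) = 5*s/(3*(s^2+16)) 5*cos(4*t)/3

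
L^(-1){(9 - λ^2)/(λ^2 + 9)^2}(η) -η*cos(3*η)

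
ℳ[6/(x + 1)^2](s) -6*pi*(s - 1)/sin(pi*s)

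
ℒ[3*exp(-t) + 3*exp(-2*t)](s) 3/(s + 1) + 3/(s + 2)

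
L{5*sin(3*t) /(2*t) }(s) 5*atan(3/s) /2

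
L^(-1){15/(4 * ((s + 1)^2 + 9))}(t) 5 * exp(-t) * sin(3 * t)/4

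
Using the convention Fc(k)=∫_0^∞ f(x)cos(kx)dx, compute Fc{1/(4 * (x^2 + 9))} pi * exp(-3 * k)/24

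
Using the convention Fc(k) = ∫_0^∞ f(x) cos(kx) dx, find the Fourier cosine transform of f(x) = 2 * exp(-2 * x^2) sqrt(2) * sqrt(pi) * exp(-k^2/8) /2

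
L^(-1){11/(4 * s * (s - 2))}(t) 11 * exp(t) * sinh(t)/4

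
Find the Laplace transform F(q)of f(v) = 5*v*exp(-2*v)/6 5/(6*(q + 2)^2)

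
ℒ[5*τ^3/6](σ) 5/σ^4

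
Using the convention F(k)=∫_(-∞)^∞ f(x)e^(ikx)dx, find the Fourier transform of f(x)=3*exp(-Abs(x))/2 3/(k^2+1)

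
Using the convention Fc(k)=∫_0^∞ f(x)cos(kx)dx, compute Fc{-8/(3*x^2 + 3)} -4*pi*exp(-k)/3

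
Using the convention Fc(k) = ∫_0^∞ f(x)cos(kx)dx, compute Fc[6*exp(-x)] 6/(k^2+1)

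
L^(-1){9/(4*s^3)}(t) 9*t^2/8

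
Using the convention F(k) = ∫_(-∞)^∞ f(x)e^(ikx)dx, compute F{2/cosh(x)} 2*pi/cosh(pi*k/2)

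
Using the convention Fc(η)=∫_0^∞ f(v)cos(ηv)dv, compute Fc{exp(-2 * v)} 2/(η^2 + 4)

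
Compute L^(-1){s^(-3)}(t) t^2/2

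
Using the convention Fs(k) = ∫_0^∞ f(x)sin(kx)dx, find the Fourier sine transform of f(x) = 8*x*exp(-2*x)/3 32*k/(3*(k^2 + 4)^2)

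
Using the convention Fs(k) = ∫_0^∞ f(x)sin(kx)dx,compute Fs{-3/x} -3 * pi/2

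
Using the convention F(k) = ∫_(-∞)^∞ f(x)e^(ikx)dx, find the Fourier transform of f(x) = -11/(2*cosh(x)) -11*pi/(2*cosh(pi*k/2))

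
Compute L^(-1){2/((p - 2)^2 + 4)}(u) exp(2*u)*sin(2*u)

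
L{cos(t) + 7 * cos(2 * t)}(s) 7 * s/(s^2 + 4) + s/(s^2 + 1)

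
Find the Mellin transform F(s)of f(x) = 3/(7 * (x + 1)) 3 * pi * csc(pi * s)/7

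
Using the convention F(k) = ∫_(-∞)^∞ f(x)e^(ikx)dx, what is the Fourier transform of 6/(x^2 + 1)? 6*pi*exp(-Abs(k))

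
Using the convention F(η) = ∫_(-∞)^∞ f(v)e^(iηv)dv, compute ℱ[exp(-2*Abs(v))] 4/(η^2 + 4)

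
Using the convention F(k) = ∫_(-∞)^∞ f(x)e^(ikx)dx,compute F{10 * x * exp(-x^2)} 5 * I * sqrt(pi) * k * exp(-k^2/4)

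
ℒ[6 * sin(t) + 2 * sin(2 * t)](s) 6/(s^2 + 1) + 4/(s^2 + 4)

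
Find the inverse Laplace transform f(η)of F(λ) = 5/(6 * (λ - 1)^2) 5 * η * exp(η)/6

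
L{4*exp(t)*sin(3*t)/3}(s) 4/((s - 1)^2 + 9)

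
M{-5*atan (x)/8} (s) 5*pi*sec (pi*s/2)/ (16*s)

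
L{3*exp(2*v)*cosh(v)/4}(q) 3*(q - 2)/(4*((q - 2)^2-1))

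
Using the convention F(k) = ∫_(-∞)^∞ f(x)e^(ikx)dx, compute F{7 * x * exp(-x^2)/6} 7 * I * sqrt(pi) * k * exp(-k^2/4)/12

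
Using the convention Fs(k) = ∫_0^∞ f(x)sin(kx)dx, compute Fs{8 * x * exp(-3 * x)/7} 48 * k/(7 * (k^2 + 9)^2)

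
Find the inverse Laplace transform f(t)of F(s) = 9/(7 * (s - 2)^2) 9 * t * exp(2 * t)/7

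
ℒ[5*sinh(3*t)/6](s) 5/(2*(s^2 - 9))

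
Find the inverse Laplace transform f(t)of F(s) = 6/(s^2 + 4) 3 * sin(2 * t)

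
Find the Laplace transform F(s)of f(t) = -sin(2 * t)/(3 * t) -atan(2/s)/3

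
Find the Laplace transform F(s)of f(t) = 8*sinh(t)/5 8/(5*(s^2-1))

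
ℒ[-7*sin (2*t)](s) -14/ (s^2 + 4)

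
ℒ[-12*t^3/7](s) -72/(7*s^4)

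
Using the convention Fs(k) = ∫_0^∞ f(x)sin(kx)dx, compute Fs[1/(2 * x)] pi/4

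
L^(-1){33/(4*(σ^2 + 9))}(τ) 11*sin(3*τ)/4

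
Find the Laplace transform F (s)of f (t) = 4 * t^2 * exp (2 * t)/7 8/ (7 * (s - 2)^3)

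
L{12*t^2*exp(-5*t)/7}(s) 24/(7*(s + 5)^3)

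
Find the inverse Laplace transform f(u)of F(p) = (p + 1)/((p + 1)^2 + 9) exp(-u) * cos(3 * u)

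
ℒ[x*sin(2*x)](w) 4*w/(w^2 + 4)^2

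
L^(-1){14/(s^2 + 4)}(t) 7*sin(2*t)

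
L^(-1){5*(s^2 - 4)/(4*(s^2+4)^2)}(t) 5*t*cos(2*t)/4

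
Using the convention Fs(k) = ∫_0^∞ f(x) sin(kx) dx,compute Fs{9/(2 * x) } 9 * pi/4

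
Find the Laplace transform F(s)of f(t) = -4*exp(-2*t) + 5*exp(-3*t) 5/(s + 3)-4/(s + 2)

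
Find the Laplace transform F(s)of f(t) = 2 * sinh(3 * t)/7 6/(7 * (s^2 - 9))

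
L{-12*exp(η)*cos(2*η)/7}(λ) 12*(1 - λ)/(7*((λ - 1)^2+4))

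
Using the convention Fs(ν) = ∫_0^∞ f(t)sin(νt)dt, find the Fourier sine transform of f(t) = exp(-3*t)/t atan(ν/3)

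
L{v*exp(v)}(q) (q - 1)^(-2)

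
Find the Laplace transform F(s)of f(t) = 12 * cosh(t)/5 12 * s/(5 * (s^2 - 1))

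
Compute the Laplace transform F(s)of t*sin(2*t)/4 s/(s^2 + 4)^2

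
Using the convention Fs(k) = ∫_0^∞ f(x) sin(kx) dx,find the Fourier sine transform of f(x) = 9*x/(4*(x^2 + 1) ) 9*pi*exp(-k) /8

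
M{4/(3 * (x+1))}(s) 4 * pi * csc(pi * s)/3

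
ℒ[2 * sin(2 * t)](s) 4/(s^2 + 4) 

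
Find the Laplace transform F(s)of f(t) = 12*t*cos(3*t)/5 12*(s^2 - 9)/(5*(s^2 + 9)^2)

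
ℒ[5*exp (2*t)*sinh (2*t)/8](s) 5/ (4*s*(s - 4))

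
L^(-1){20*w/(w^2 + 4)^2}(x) 5*x*sin(2*x)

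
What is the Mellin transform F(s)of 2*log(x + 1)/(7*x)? -2*pi*csc(pi*s)/(7*s - 7)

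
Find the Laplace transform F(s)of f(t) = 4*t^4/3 32/s^5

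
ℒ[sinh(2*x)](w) 2/(w^2 - 4) 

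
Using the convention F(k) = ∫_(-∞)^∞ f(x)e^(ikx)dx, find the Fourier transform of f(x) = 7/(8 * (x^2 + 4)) 7 * pi * exp(-2 * Abs(k))/16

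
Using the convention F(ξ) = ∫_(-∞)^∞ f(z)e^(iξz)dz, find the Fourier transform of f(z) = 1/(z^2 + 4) pi*exp(-2*Abs(ξ))/2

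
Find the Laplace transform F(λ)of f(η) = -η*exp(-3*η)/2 -1/(2*(λ + 3)^2)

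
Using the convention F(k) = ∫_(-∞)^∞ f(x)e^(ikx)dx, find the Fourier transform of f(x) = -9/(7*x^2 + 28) -9*pi*exp(-2*Abs(k))/14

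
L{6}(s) 6/s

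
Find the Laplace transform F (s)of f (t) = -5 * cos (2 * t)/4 -5 * s/ (4 * s^2 + 16)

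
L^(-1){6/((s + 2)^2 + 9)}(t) 2 * exp(-2 * t) * sin(3 * t)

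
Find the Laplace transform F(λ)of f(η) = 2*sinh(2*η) 4/(λ^2 - 4)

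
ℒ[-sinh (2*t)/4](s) -1/ (2*s^2-8)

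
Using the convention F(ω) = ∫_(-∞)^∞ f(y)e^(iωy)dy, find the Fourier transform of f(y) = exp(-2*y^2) sqrt(2)*sqrt(pi)*exp(-ω^2/8)/2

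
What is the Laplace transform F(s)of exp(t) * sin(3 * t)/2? 3/(2 * ((s - 1)^2+9))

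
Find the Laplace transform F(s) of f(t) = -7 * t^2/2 -7/s^3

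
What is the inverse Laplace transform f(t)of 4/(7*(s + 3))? 4*exp(-3*t)/7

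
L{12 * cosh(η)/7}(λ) 12 * λ/(7 * (λ^2 - 1))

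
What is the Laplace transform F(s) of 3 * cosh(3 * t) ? 3 * s/(s^2 - 9) 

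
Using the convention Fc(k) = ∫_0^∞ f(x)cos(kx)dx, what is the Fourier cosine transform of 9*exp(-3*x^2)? 3*sqrt(3)*sqrt(pi)*exp(-k^2/12)/2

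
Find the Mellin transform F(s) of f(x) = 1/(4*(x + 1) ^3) pi*(s - 2)*(s - 1) /(8*sin(pi*s) ) 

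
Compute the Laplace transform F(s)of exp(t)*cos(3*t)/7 (s - 1)/(7*((s - 1)^2 + 9))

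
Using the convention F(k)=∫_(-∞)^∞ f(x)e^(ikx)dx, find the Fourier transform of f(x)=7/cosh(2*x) 7*pi/(2*cosh(pi*k/4))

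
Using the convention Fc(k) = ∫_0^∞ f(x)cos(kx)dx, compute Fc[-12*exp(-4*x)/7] -48/(7*k^2 + 112)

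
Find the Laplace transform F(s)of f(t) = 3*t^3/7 18/(7*s^4)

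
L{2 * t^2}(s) 4/s^3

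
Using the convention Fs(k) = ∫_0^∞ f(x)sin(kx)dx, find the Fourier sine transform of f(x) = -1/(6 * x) -pi/12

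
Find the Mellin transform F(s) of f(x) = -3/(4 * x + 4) -3 * pi * csc(pi * s) /4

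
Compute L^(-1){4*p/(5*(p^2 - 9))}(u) 4*cosh(3*u)/5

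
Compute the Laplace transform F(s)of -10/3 -10/(3 * s)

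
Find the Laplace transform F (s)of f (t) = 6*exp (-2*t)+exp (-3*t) 6/ (s+2)+1/ (s+3)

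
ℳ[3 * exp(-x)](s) 3 * gamma(s)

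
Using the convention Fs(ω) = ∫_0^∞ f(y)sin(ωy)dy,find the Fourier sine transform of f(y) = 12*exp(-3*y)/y 12*atan(ω/3)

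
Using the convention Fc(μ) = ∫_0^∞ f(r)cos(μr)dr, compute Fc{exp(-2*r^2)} sqrt(2)*sqrt(pi)*exp(-μ^2/8)/4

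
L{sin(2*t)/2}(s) 1/(s^2+4)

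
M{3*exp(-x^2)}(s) 3*gamma(s/2)/2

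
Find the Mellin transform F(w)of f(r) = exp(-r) gamma(w)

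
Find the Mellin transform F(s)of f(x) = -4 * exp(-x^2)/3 -2 * gamma(s/2)/3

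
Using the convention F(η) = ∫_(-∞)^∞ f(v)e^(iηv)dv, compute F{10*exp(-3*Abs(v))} 60/(η^2 + 9)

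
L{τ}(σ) σ^(-2)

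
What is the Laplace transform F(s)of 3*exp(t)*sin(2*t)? 6/((s - 1)^2 + 4)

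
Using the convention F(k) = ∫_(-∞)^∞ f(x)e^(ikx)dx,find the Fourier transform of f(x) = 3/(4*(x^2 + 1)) 3*pi*exp(-Abs(k))/4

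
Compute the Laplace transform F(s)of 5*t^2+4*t 10/s^3+4/s^2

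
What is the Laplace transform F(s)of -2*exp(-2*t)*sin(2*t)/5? -4/(5*(s + 2)^2 + 20)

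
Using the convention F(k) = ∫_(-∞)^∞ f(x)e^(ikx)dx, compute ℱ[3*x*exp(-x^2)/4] 3*I*sqrt(pi)*k*exp(-k^2/4)/8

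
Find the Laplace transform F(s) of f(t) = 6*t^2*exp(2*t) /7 12/(7*(s - 2) ^3) 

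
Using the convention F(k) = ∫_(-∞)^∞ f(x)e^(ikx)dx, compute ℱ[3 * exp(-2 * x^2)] 3 * sqrt(2) * sqrt(pi) * exp(-k^2/8)/2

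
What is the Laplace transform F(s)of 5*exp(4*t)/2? 5/(2*(s - 4))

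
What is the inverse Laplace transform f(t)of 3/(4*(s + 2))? 3*exp(-2*t)/4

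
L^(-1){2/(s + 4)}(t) 2*exp(-4*t)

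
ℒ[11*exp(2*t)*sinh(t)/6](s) 11/(6*((s - 2)^2 - 1))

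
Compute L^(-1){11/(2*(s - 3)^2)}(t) 11*t*exp(3*t)/2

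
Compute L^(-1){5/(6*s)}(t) 5/6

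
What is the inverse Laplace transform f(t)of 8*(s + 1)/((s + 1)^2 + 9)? 8*exp(-t)*cos(3*t)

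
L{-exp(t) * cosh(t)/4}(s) (1 - s)/(4 * s * (s - 2))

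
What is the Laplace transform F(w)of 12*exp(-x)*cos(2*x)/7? 12*(w + 1)/(7*((w + 1)^2 + 4))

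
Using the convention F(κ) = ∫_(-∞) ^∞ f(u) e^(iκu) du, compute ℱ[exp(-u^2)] sqrt(pi) * exp(-κ^2/4) 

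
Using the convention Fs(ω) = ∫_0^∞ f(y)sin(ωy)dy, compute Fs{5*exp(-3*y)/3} 5*ω/(3*(ω^2+9))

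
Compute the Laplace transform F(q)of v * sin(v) 2 * q/(q^2+1)^2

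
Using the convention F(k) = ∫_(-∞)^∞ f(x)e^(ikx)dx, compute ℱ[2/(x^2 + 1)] 2*pi*exp(-Abs(k))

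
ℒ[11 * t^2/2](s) 11/s^3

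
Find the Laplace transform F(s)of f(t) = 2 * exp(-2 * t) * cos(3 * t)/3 2 * (s + 2)/(3 * ((s + 2)^2 + 9))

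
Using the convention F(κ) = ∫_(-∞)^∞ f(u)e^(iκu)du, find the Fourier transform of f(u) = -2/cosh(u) -2 * pi/cosh(pi * κ/2)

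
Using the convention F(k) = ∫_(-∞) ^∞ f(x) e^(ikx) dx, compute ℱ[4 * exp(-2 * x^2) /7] 2 * sqrt(2) * sqrt(pi) * exp(-k^2/8) /7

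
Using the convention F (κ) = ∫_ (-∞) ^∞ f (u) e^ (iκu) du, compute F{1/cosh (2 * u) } pi/ (2 * cosh (pi * κ/4) ) 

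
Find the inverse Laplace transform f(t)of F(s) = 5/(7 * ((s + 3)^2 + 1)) 5 * exp(-3 * t) * sin(t)/7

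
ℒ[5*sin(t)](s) 5/(s^2 + 1)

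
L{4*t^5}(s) 480/s^6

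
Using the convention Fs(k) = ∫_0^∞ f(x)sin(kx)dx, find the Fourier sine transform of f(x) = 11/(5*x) 11*pi/10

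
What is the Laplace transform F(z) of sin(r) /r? atan(1/z) 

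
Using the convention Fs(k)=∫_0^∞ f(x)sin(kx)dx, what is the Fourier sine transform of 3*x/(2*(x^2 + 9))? 3*pi*exp(-3*k)/4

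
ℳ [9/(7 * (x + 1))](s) 9 * pi * csc(pi * s)/7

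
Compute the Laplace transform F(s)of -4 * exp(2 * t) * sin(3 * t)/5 -12/(5 * (s - 2)^2 + 45)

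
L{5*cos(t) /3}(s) 5*s/(3*(s^2 + 1) ) 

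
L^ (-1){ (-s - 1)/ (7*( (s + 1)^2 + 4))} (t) -exp (-t)*cos (2*t)/7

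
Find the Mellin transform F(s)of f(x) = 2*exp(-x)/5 2*gamma(s)/5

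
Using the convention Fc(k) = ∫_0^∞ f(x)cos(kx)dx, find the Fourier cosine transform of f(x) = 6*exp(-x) 6/(k^2+1)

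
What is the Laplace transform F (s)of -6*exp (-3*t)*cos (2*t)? 6*(-s - 3)/ ( (s+3)^2+4)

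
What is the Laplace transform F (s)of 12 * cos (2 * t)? 12 * s/ (s^2 + 4)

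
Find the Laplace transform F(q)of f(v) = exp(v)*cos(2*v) (q - 1)/((q - 1)^2+4)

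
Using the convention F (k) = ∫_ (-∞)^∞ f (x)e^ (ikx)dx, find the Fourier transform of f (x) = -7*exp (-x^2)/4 -7*sqrt (pi)*exp (-k^2/4)/4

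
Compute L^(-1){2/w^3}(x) x^2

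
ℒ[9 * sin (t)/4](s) 9/ (4 * (s^2 + 1))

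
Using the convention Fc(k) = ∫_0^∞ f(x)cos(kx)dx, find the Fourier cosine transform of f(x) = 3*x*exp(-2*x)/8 3*(4 - k^2)/(8*(k^2+4)^2)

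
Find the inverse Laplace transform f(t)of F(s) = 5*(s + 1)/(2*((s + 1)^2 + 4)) 5*exp(-t)*cos(2*t)/2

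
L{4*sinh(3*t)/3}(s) 4/(s^2 - 9)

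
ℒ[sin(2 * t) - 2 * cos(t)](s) 2/(s^2 + 4) - 2 * s/(s^2 + 1)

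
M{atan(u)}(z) -pi * sec(pi * z/2)/(2 * z)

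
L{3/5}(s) 3/(5 * s)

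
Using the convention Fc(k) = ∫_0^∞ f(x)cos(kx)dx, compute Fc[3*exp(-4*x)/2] 6/(k^2+16)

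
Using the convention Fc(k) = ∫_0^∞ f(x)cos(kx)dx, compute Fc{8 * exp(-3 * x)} 24/(k^2 + 9)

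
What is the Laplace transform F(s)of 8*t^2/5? 16/(5*s^3)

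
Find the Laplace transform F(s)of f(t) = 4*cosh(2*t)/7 4*s/(7*(s^2 - 4))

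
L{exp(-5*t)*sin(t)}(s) 1/((s + 5)^2 + 1)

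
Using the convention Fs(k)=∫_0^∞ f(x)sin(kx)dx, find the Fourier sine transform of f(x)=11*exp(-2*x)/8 11*k/(8*(k^2 + 4))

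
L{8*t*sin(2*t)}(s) 32*s/(s^2 + 4)^2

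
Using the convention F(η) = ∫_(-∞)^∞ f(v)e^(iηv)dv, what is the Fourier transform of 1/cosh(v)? pi/cosh(pi*η/2)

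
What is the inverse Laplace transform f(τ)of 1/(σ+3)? exp(-3*τ)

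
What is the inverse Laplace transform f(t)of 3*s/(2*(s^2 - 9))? 3*cosh(3*t)/2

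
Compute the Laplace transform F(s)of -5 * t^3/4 -15/(2 * s^4)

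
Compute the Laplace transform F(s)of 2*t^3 12/s^4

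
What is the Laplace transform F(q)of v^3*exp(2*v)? 6/(q - 2)^4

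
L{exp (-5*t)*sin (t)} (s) 1/ ( (s + 5)^2 + 1)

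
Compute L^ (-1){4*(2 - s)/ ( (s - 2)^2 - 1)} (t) -4*exp (2*t)*cosh (t)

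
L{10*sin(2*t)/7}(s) 20/(7*(s^2 + 4))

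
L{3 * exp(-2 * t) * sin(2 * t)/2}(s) 3/((s + 2)^2 + 4)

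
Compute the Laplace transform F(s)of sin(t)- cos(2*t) 1/(s^2 + 1)- s/(s^2 + 4)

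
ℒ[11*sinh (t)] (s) 11/ (s^2 - 1)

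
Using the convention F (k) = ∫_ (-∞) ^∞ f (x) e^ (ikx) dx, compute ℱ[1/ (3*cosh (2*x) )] pi/ (6*cosh (pi*k/4) ) 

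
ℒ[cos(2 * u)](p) p/(p^2 + 4)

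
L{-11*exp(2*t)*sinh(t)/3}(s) -11/(3*(s - 2)^2 - 3)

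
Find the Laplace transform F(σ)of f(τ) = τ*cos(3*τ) (σ^2-9)/(σ^2+9)^2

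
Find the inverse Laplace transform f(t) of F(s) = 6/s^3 3 * t^2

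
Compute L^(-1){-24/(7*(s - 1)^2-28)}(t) -12*exp(t)*sinh(2*t)/7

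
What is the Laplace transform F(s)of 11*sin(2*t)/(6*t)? 11*atan(2/s)/6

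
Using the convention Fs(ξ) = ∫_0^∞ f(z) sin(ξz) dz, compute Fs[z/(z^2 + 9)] pi * exp(-3 * ξ) /2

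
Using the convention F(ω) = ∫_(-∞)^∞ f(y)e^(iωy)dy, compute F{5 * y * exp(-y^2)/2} 5 * I * sqrt(pi) * ω * exp(-ω^2/4)/4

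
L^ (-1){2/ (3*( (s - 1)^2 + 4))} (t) exp (t)*sin (2*t)/3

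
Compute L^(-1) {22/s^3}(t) 11*t^2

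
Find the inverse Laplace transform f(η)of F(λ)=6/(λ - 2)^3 3 * η^2 * exp(2 * η)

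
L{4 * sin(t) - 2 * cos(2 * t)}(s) 4/(s^2+1) - 2 * s/(s^2+4)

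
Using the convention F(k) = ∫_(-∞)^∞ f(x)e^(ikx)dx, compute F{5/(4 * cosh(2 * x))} 5 * pi/(8 * cosh(pi * k/4))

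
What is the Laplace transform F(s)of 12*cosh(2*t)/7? 12*s/(7*(s^2-4))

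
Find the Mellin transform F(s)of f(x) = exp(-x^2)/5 gamma(s/2)/10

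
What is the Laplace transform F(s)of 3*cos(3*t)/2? 3*s/(2*(s^2 + 9))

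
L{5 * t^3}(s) 30/s^4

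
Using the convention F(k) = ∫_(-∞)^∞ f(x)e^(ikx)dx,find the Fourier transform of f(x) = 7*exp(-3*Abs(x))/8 21/(4*(k^2 + 9))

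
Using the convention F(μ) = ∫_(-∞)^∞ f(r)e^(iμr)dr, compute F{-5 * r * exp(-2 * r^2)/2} -5 * sqrt(2) * I * sqrt(pi) * μ * exp(-μ^2/8)/16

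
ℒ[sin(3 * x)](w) 3/(w^2 + 9)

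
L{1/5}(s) 1/(5 * s)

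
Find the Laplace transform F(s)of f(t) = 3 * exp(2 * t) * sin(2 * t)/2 3/((s - 2)^2 + 4)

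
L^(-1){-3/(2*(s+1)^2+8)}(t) -3*exp(-t)*sin(2*t)/4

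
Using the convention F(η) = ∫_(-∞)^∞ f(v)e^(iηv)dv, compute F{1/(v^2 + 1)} pi*exp(-Abs(η))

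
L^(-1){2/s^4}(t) t^3/3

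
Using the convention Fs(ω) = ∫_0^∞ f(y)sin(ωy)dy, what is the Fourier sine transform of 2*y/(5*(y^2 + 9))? pi*exp(-3*ω)/5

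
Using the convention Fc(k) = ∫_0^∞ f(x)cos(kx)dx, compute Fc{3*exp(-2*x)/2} 3/(k^2 + 4)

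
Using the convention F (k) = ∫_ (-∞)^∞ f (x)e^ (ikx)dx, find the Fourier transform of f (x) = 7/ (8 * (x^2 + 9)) 7 * pi * exp (-3 * Abs (k))/24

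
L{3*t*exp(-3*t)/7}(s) 3/(7*(s + 3)^2)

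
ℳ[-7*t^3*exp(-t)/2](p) -7*gamma(p + 3)/2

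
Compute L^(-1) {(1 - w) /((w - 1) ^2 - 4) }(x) -exp(x) * cosh(2 * x) 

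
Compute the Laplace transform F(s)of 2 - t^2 2/s - 2/s^3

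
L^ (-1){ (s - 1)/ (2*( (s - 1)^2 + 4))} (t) exp (t)*cos (2*t)/2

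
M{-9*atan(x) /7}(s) 9*pi*sec(pi*s/2) /(14*s) 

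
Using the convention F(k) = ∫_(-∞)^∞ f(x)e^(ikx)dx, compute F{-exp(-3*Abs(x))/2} -3/(k^2 + 9)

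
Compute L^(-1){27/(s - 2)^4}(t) 9*t^3*exp(2*t)/2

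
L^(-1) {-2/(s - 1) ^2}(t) -2*t*exp(t) 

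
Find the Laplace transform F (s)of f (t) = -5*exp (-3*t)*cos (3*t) 5*(-s - 3)/ ( (s + 3)^2 + 9)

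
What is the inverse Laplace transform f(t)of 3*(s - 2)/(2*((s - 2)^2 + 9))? 3*exp(2*t)*cos(3*t)/2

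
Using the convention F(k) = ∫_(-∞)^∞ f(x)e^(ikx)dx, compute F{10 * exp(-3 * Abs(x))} 60/(k^2 + 9)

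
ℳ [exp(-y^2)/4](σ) gamma(σ/2)/8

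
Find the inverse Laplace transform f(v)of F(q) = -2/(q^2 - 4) -sinh(2*v)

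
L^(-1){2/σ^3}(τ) τ^2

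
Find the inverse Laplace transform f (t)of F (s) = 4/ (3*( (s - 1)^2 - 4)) 2*exp (t)*sinh (2*t)/3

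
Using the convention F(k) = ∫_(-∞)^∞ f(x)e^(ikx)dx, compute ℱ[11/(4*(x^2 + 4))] 11*pi*exp(-2*Abs(k))/8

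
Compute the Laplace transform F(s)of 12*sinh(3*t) 36/(s^2-9)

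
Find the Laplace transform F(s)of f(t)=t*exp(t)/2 1/(2*(s - 1)^2)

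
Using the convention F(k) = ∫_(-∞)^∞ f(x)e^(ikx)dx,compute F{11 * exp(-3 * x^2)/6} 11 * sqrt(3) * sqrt(pi) * exp(-k^2/12)/18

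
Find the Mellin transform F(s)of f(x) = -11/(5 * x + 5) -11 * pi * csc(pi * s)/5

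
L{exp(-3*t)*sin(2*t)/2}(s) 1/((s + 3)^2 + 4)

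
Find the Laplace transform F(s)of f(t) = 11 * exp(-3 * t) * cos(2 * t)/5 11 * (s + 3)/(5 * ((s + 3)^2 + 4))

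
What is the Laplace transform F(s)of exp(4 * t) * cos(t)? (s - 4)/((s - 4)^2 + 1)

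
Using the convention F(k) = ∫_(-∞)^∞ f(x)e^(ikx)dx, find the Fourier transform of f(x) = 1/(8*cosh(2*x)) pi/(16*cosh(pi*k/4))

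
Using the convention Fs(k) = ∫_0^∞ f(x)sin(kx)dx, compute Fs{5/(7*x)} 5*pi/14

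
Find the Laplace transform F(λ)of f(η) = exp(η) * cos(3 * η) (λ - 1)/((λ - 1)^2 + 9)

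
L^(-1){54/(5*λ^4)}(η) 9*η^3/5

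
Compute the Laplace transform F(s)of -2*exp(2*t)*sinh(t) -2/((s - 2)^2 - 1)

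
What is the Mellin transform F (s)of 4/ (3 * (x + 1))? 4 * pi * csc (pi * s)/3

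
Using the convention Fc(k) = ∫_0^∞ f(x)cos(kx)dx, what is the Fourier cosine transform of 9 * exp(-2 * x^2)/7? 9 * sqrt(2) * sqrt(pi) * exp(-k^2/8)/28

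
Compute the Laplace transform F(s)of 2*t 2/s^2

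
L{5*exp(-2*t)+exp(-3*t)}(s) 5/(s+2)+1/(s+3)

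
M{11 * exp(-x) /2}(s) 11 * gamma(s) /2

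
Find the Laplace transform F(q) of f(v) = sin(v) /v atan(1/q) 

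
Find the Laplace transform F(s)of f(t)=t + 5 s^(-2) + 5/s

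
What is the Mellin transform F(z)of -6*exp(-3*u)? -6*gamma(z)/3^z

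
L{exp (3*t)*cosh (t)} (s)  (s - 3)/ ( (s - 3)^2 - 1)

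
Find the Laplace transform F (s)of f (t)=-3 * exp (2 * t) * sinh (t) -3/ ( (s - 2)^2 - 1)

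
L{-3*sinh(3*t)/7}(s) -9/(7*s^2 - 63)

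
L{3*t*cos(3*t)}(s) 3*(s^2-9)/(s^2 + 9)^2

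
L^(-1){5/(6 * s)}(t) 5/6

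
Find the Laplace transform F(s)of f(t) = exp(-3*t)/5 1/(5*(s+3))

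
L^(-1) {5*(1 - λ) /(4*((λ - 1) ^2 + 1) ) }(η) -5*exp(η)*cos(η) /4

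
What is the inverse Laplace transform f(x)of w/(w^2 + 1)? cos(x)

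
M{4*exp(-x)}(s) 4*gamma(s)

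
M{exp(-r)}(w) gamma(w)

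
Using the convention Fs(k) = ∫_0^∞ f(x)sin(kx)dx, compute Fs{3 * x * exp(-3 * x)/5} 18 * k/(5 * (k^2 + 9)^2)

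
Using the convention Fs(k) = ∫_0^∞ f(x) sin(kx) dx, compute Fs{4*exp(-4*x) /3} 4*k/(3*(k^2 + 16) ) 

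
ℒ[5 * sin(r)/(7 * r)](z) 5 * atan(1/z)/7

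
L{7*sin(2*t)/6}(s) 7/(3*(s^2+4))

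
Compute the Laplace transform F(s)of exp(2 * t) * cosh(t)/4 (s - 2)/(4 * ((s - 2)^2-1))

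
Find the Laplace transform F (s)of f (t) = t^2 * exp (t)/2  (s - 1)^ (-3)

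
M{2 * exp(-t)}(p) 2 * gamma(p)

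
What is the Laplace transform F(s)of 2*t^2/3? 4/(3*s^3)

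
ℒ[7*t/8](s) 7/(8*s^2)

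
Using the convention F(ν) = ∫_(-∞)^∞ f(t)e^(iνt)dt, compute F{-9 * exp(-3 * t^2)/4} -3 * sqrt(3) * sqrt(pi) * exp(-ν^2/12)/4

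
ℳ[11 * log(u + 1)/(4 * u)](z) -11 * pi * csc(pi * z)/(4 * z - 4)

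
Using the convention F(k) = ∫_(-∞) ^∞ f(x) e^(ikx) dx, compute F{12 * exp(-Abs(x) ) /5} 24/(5 * (k^2 + 1) ) 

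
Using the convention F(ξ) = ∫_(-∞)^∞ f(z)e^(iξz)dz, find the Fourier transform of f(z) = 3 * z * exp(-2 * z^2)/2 3 * sqrt(2) * I * sqrt(pi) * ξ * exp(-ξ^2/8)/16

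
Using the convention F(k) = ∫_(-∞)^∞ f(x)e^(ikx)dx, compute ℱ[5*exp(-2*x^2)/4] 5*sqrt(2)*sqrt(pi)*exp(-k^2/8)/8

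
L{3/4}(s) 3/(4*s)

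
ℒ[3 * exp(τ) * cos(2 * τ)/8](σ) 3 * (σ - 1)/(8 * ((σ - 1)^2 + 4))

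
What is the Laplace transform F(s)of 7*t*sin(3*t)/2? 21*s/(s^2 + 9)^2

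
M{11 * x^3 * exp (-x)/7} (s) 11 * gamma (s + 3)/7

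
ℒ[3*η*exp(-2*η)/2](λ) 3/(2*(λ + 2)^2)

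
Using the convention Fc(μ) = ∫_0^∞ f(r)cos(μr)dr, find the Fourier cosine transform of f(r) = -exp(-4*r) -4/(μ^2+16)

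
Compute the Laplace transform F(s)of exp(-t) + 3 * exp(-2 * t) 1/(s + 1) + 3/(s + 2)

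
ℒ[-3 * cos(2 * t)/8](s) -3 * s/(8 * s^2 + 32)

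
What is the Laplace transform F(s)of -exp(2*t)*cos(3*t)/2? (2 - s)/(2*((s - 2)^2 + 9))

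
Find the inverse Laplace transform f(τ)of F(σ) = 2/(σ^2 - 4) sinh(2*τ)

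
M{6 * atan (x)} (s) -3 * pi * sec (pi * s/2)/s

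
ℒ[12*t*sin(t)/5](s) 24*s/(5*(s^2 + 1)^2)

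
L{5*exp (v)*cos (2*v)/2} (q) 5*(q - 1)/ (2*( (q - 1)^2+4))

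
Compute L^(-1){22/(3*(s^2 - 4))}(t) 11*sinh(2*t)/3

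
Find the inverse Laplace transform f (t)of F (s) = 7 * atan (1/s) 7 * sin (t)/t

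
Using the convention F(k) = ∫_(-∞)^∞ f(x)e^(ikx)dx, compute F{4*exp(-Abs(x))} 8/(k^2+1)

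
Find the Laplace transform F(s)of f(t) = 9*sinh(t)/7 9/(7*(s^2 - 1))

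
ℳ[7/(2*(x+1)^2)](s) -7*pi*(s - 1)/(2*sin(pi*s))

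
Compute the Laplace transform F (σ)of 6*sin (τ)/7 6/ (7*(σ^2 + 1))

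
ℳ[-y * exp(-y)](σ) -gamma(σ + 1)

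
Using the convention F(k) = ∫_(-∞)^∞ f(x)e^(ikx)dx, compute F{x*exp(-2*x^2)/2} sqrt(2)*I*sqrt(pi)*k*exp(-k^2/8)/16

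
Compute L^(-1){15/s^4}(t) 5*t^3/2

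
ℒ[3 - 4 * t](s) 3/s - 4/s^2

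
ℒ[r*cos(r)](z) (z^2 - 1) /(z^2 + 1) ^2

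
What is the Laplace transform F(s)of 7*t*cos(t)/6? 7*(s^2 - 1)/(6*(s^2 + 1)^2)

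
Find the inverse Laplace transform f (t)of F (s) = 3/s 3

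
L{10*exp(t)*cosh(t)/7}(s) 10*(s - 1)/(7*s*(s - 2))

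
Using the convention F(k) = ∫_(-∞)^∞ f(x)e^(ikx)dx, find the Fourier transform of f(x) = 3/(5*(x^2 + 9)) pi*exp(-3*Abs(k))/5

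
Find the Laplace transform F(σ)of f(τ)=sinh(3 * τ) 3/(σ^2 - 9)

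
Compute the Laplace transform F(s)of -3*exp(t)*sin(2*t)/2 -3/((s - 1)^2+4)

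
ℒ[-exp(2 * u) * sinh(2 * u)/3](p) -2/(3 * p * (p - 4))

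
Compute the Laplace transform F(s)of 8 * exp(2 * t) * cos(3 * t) 8 * (s - 2)/((s - 2)^2+9)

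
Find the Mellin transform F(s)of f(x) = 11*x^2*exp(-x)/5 11*gamma(s + 2)/5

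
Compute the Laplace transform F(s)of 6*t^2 12/s^3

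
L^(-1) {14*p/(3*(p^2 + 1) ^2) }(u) 7*u*sin(u) /3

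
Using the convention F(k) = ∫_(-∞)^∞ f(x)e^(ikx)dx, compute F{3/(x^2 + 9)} pi*exp(-3*Abs(k))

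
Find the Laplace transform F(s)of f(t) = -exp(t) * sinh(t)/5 -1/(5 * s * (s - 2))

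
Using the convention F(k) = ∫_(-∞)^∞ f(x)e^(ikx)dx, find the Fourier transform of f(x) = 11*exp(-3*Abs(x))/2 33/(k^2 + 9)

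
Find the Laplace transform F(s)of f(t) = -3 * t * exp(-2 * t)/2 -3/(2 * (s + 2)^2)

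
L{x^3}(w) 6/w^4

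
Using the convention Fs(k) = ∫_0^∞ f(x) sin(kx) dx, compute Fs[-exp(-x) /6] -k/(6 * k^2 + 6) 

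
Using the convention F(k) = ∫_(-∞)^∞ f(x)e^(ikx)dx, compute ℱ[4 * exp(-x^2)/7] 4 * sqrt(pi) * exp(-k^2/4)/7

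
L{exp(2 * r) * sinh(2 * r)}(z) 2/(z * (z - 4))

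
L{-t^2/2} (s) -1/s^3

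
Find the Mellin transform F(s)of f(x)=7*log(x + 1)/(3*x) -7*pi*csc(pi*s)/(3*s - 3)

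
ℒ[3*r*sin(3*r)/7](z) 18*z/(7*(z^2 + 9)^2)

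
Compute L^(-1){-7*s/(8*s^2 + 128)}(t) -7*cos(4*t)/8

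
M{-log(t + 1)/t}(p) pi*csc(pi*p)/(p - 1)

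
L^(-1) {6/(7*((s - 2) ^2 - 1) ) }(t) 6*exp(2*t)*sinh(t) /7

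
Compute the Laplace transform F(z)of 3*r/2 3/(2*z^2)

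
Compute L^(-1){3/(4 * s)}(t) 3/4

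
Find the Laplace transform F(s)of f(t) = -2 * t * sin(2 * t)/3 -8 * s/(3 * (s^2 + 4)^2)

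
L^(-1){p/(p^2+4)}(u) cos(2*u)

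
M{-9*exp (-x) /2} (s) -9*gamma (s) /2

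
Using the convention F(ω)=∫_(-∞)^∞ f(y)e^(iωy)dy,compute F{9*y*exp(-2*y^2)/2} 9*sqrt(2)*I*sqrt(pi)*ω*exp(-ω^2/8)/16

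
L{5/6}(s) 5/(6*s)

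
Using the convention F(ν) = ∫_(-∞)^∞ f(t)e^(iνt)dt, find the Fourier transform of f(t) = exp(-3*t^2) sqrt(3)*sqrt(pi)*exp(-ν^2/12)/3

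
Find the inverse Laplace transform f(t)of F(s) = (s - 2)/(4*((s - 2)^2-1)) exp(2*t)*cosh(t)/4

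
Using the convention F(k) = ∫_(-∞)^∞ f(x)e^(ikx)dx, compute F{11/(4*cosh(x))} 11*pi/(4*cosh(pi*k/2))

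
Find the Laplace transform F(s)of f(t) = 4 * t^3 24/s^4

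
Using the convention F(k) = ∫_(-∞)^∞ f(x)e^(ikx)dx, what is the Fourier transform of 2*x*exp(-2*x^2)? sqrt(2)*I*sqrt(pi)*k*exp(-k^2/8)/4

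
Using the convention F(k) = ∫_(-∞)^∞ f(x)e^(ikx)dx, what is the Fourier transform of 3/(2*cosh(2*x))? 3*pi/(4*cosh(pi*k/4))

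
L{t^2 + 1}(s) 2/s^3 + 1/s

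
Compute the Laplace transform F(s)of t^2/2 s^(-3)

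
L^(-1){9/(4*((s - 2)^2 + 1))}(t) 9*exp(2*t)*sin(t)/4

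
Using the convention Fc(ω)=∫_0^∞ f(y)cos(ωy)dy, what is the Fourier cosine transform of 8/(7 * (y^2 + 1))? 4 * pi * exp(-ω)/7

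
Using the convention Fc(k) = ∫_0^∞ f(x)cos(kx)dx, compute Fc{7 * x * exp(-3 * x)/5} 7 * (9 - k^2)/(5 * (k^2+9)^2)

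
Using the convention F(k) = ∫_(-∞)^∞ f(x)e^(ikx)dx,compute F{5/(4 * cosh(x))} 5 * pi/(4 * cosh(pi * k/2))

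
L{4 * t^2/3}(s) 8/(3 * s^3)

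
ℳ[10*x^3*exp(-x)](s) 10*gamma(s+3)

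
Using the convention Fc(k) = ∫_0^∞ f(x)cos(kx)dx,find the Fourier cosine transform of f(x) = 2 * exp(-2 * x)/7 4/(7 * (k^2 + 4))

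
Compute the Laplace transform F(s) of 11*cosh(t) 11*s/(s^2 - 1) 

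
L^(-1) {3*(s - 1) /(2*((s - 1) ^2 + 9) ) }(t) 3*exp(t)*cos(3*t) /2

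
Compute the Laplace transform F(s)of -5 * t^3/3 -10/s^4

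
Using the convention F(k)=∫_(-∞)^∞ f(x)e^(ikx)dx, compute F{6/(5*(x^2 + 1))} 6*pi*exp(-Abs(k))/5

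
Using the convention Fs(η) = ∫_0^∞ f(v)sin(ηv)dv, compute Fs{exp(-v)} η/(η^2 + 1)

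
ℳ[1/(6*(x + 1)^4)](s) gamma(s)*gamma(4 - s)/36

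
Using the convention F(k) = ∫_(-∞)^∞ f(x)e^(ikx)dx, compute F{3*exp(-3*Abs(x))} 18/(k^2 + 9)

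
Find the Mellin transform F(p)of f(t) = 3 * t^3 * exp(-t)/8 3 * gamma(p + 3)/8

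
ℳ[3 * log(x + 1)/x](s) -3 * pi * csc(pi * s)/(s - 1)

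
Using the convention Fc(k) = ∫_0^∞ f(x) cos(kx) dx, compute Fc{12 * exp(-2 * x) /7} 24/(7 * (k^2 + 4) ) 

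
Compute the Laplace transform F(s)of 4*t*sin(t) 8*s/(s^2 + 1)^2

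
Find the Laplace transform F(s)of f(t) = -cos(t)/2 -s/(2 * s^2 + 2)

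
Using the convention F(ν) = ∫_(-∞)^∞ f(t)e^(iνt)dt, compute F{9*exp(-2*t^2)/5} 9*sqrt(2)*sqrt(pi)*exp(-ν^2/8)/10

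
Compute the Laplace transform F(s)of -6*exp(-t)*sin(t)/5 -6/(5*(s+1)^2+5)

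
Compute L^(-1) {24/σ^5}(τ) τ^4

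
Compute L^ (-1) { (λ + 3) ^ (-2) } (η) η*exp (-3*η) 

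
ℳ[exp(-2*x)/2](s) gamma(s)/(2*2^s)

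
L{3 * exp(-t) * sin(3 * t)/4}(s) 9/(4 * ((s + 1)^2 + 9))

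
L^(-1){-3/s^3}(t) -3 * t^2/2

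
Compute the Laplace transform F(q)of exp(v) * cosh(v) (q - 1)/(q * (q - 2))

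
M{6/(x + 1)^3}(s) 3 * pi * (s - 2) * (s - 1)/sin(pi * s)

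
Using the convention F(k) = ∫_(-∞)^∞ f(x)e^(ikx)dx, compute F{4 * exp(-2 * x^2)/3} 2 * sqrt(2) * sqrt(pi) * exp(-k^2/8)/3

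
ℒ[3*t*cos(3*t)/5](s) 3*(s^2 - 9)/(5*(s^2 + 9)^2)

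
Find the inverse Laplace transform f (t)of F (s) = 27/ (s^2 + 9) 9*sin (3*t)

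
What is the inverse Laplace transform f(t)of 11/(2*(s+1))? 11*exp(-t)/2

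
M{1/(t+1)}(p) pi * csc(pi * p)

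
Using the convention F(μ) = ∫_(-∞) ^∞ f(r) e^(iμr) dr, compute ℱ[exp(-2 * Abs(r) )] 4/(μ^2 + 4) 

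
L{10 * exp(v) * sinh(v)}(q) 10/(q * (q - 2))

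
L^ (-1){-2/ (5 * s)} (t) -2/5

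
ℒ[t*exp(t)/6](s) 1/(6*(s - 1)^2)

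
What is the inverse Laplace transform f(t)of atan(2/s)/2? sin(2*t)/(2*t)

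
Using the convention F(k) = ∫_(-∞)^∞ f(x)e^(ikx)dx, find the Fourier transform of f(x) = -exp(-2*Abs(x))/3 -4/(3*k^2 + 12)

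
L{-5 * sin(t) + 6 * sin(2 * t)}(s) 12/(s^2 + 4) - 5/(s^2 + 1)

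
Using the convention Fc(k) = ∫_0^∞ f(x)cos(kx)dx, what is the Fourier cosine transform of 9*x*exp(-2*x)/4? 9*(4 - k^2)/(4*(k^2 + 4)^2)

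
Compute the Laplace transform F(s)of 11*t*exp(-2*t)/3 11/(3*(s + 2)^2)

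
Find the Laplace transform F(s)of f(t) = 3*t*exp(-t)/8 3/(8*(s + 1)^2)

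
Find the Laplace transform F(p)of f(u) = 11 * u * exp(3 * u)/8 11/(8 * (p - 3)^2)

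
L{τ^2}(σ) 2/σ^3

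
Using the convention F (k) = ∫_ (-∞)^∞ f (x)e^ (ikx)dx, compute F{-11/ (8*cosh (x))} -11*pi/ (8*cosh (pi*k/2))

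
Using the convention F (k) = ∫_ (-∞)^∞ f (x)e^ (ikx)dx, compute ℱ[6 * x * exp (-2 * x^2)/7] 3 * sqrt (2) * I * sqrt (pi) * k * exp (-k^2/8)/28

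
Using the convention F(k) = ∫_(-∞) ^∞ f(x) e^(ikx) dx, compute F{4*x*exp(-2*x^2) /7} sqrt(2)*I*sqrt(pi)*k*exp(-k^2/8) /14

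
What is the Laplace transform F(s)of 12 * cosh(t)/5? 12 * s/(5 * (s^2 - 1))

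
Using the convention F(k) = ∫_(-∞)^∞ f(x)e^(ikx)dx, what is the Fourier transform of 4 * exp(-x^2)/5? 4 * sqrt(pi) * exp(-k^2/4)/5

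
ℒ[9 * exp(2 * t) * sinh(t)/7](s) 9/(7 * ((s - 2)^2-1))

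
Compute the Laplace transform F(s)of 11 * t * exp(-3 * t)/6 11/(6 * (s+3)^2)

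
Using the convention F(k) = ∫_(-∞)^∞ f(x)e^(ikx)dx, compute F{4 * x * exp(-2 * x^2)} sqrt(2) * I * sqrt(pi) * k * exp(-k^2/8)/2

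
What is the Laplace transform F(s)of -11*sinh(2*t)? -22/(s^2 - 4)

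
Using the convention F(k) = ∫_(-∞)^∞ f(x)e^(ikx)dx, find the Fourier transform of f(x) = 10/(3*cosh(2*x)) 5*pi/(3*cosh(pi*k/4))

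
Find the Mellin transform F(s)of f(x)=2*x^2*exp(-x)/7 2*gamma(s+2)/7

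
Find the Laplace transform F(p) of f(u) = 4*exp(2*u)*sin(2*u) 8/((p - 2) ^2 + 4) 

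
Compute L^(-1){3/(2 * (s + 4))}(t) 3 * exp(-4 * t)/2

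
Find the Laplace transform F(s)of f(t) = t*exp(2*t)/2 1/(2*(s - 2)^2)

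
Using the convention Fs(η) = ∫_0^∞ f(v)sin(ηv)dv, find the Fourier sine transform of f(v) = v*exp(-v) 2*η/(η^2+1)^2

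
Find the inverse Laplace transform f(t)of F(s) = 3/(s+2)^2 3*t*exp(-2*t)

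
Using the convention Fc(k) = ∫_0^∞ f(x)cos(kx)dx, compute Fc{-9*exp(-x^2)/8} -9*sqrt(pi)*exp(-k^2/4)/16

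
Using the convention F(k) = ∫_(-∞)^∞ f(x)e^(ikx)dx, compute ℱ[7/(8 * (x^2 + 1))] 7 * pi * exp(-Abs(k))/8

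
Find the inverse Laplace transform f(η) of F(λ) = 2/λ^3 η^2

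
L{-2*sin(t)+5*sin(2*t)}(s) 10/(s^2+4) - 2/(s^2+1)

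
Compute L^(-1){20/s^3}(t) 10 * t^2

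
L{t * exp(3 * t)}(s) (s - 3)^(-2)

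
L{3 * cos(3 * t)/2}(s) 3 * s/(2 * (s^2 + 9))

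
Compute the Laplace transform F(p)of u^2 2/p^3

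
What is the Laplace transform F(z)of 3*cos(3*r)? 3*z/(z^2 + 9)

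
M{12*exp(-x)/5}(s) 12*gamma(s)/5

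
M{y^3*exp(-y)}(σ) gamma(σ+3)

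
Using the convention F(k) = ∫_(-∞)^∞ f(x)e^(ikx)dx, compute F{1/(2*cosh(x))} pi/(2*cosh(pi*k/2))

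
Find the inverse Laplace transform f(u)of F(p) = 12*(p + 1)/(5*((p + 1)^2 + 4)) 12*exp(-u)*cos(2*u)/5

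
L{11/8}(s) 11/(8*s)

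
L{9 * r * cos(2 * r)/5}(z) 9 * (z^2 - 4)/(5 * (z^2 + 4)^2)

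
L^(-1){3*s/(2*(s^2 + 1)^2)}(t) 3*t*sin(t)/4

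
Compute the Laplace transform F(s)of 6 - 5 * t 6/s - 5/s^2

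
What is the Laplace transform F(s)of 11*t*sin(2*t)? 44*s/(s^2 + 4)^2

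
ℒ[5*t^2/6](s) 5/(3*s^3)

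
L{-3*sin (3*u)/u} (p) -3*atan (3/p)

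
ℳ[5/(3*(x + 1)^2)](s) -5*pi*(s - 1)/(3*sin(pi*s))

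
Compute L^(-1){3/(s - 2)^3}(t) 3 * t^2 * exp(2 * t)/2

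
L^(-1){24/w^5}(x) x^4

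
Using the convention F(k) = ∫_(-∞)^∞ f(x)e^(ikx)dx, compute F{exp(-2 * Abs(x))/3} 4/(3 * (k^2 + 4))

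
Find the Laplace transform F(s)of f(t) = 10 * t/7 10/(7 * s^2)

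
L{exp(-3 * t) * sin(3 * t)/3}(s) 1/((s + 3)^2 + 9)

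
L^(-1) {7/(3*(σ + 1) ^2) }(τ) 7*τ*exp(-τ) /3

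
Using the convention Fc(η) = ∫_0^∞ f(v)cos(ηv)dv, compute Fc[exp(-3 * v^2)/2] sqrt(3) * sqrt(pi) * exp(-η^2/12)/12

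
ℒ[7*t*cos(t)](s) 7*(s^2-1)/(s^2+1)^2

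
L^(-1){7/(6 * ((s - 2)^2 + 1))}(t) 7 * exp(2 * t) * sin(t)/6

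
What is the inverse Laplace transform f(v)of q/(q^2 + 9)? cos(3 * v)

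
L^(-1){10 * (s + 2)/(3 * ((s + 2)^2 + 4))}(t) 10 * exp(-2 * t) * cos(2 * t)/3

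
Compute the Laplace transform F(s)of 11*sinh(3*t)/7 33/(7*(s^2 - 9))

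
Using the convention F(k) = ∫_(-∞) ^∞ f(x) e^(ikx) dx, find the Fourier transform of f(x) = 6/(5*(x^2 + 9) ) 2*pi*exp(-3*Abs(k) ) /5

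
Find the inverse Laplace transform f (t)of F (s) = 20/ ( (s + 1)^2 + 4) 10*exp (-t)*sin (2*t)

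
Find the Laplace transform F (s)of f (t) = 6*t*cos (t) 6*(s^2-1)/ (s^2 + 1)^2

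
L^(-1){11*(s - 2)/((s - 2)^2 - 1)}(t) 11*exp(2*t)*cosh(t)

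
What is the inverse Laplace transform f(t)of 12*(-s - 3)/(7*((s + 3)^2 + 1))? -12*exp(-3*t)*cos(t)/7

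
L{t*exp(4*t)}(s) (s - 4)^(-2)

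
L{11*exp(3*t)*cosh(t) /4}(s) 11*(s - 3) /(4*((s - 3) ^2-1) ) 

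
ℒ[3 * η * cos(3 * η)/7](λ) 3 * (λ^2 - 9)/(7 * (λ^2+9)^2)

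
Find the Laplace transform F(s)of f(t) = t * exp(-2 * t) (s + 2)^(-2)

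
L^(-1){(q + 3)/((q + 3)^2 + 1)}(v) exp(-3*v)*cos(v)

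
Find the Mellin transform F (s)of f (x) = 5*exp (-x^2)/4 5*gamma (s/2)/8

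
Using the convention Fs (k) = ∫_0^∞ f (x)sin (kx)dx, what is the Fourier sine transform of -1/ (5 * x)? -pi/10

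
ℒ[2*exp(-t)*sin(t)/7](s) 2/(7*((s + 1)^2 + 1))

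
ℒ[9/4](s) 9/(4*s) 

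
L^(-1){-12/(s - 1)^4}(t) -2*t^3*exp(t)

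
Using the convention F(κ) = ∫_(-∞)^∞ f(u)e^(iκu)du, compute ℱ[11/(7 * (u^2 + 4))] 11 * pi * exp(-2 * Abs(κ))/14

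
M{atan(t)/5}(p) -pi*sec(pi*p/2)/(10*p)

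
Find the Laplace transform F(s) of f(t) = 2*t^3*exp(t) 12/(s - 1) ^4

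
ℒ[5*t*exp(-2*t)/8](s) 5/(8*(s + 2)^2)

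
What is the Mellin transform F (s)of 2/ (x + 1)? 2 * pi * csc (pi * s)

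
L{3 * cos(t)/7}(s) 3 * s/(7 * (s^2 + 1))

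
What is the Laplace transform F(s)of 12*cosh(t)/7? 12*s/(7*(s^2 - 1))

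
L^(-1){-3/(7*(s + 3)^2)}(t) -3*t*exp(-3*t)/7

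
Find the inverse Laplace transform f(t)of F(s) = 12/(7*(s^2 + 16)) 3*sin(4*t)/7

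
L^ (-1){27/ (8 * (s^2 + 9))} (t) 9 * sin (3 * t)/8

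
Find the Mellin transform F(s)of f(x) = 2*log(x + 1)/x -2*pi*csc(pi*s)/(s - 1)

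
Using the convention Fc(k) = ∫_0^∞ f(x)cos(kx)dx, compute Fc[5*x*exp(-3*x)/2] 5*(9 - k^2)/(2*(k^2+9)^2)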